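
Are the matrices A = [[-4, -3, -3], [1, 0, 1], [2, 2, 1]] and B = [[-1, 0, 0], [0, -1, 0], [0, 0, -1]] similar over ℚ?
Both have characteristic polynomial (x + 1)^3, but the minimal polynomial of A is (x + 1)^2 while the minimal polynomial of B is x + 1. The minimal polynomial is a similarity invariant, so A and B are not similar.

No.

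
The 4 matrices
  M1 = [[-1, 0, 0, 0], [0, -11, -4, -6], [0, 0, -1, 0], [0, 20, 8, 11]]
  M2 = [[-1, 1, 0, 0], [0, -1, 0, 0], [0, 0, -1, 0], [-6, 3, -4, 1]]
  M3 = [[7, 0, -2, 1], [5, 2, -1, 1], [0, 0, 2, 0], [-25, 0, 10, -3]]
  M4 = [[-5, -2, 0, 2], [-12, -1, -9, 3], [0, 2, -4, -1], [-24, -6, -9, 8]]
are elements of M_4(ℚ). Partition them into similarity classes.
Characteristic polynomials: χ_{M1} = (x - 1)(x + 1)^3, χ_{M2} = (x - 1)(x + 1)^3, χ_{M3} = (x - 2)^4, χ_{M4} = (x - 1)(x + 1)^3.

{M1}: invariant factors x + 1, x + 1, (x - 1)(x + 1).

{M2, M4}: invariant factors x + 1, (x - 1)(x + 1)^2.

{M3}: invariant factors (x - 2)^2, (x - 2)^2.

Matrices are similar if and only if their invariant-factor lists agree; the partition into similarity classes is {M1}, {M2, M4}, {M3}.

3 classes: {M1}, {M2, M4}, {M3}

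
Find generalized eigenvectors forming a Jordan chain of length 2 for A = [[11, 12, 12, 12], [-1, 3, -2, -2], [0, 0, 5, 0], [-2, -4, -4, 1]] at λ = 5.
We seek v_1 ∈ ker((A - 5I)^2) \ ker(A - 5I), then set v_{i+1} = (A - 5I) v_i.

One such chain is v_1 = [[-1, 1, 0, 0]]^T, v_2 = [[6, -1, 0, -2]]^T. Check: (A - 5I) v_2 = [[0, 0, 0, 0]]^T = 0.

v_1 = [[-1, 1, 0, 0]]^T, v_2 = [[6, -1, 0, -2]]^T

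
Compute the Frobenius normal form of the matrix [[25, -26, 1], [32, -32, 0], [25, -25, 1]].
R = [[0, 0, 32], [1, 0, 0], [0, 1, -6]]

The invariant factors of A (the non-unit diagonal entries of the Smith normal form of xI - A over ℚ[x]) are (x - 2)(x + 4)^2, each dividing the next. The characteristic polynomial is their product, (x - 2)(x + 4)^2.

The rational canonical form is the block-diagonal matrix of companion matrices C(f_i):
R = [[0, 0, 32], [1, 0, 0], [0, 1, -6]].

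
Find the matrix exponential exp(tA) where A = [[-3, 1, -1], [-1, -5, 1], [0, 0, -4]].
e^{tA} = [[(t + 1)*e^{-4*t}, t*e^{-4*t}, -t*e^{-4*t}], [-t*e^{-4*t}, (1 - t)*e^{-4*t}, t*e^{-4*t}], [0, 0, e^{-4*t}]]

A has Jordan form J = [[-4, 1, 0], [0, -4, 0], [0, 0, -4]] with A = PJP^{-1}, so e^{tA} = P e^{tJ} P^{-1}.

For a Jordan block J_k(λ), e^{tJ_k(λ)} = e^{λt} · (I + tN + t^2 N^2/2! + ... + t^{k-1} N^{k-1}/(k-1)!) where N is the nilpotent superdiagonal part.

Assembling the blocks and conjugating back gives the entries of e^{tA} as shown above.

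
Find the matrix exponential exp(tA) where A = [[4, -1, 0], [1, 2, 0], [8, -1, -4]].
e^{tA} = [[(t + 1)*e^{3*t}, -t*e^{3*t}, 0], [t*e^{3*t}, (1 - t)*e^{3*t}, 0], [((t + 1)*e^{7*t} - 1)*e^{-4*t}, -t*e^{3*t}, e^{-4*t}]]

A has Jordan form J = [[-4, 0, 0], [0, 3, 1], [0, 0, 3]] with A = PJP^{-1}, so e^{tA} = P e^{tJ} P^{-1}.

For a Jordan block J_k(λ), e^{tJ_k(λ)} = e^{λt} · (I + tN + t^2 N^2/2! + ... + t^{k-1} N^{k-1}/(k-1)!) where N is the nilpotent superdiagonal part.

Assembling the blocks and conjugating back gives the entries of e^{tA} as shown above.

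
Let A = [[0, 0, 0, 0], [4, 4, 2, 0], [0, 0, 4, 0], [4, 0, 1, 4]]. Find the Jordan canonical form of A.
The characteristic polynomial is det(xI - A) = x(x - 4)^3, so the eigenvalues are 0 (algebraic multiplicity 1), 4 (algebraic multiplicity 3).

For λ = 0: algebraic multiplicity 1 gives one 1×1 block.

For λ = 4: rank(A - 4I) = 2, rank((A - 4I)^2) = 1. The eigenspace has dimension 4 - 2 = 2, so there are 2 Jordan blocks; the rank sequence gives block sizes [2, 1].

Assembling the blocks gives the Jordan form J above.

J = [[0, 0, 0, 0], [0, 4, 1, 0], [0, 0, 4, 0], [0, 0, 0, 4]]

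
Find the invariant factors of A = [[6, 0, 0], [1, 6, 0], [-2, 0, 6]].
x - 6, (x - 6)^2

The Jordan structure of A has elementary divisors (x - 6)^2, (x - 6). Arranging the block sizes at each eigenvalue in decreasing order and taking row products gives the invariant factors.

Invariant factors (smallest first, each dividing the next): x - 6, (x - 6)^2.

Check: the last factor (x - 6)^2 is the minimal polynomial, and the product (x - 6)^3 is the characteristic polynomial.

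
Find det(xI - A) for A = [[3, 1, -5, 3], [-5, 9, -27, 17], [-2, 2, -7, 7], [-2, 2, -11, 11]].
xI - A = [[x - 3, -1, 5, -3], [5, x - 9, 27, -17], [2, -2, x + 7, -7], [2, -2, 11, x - 11]].

Expanding det(xI - A) along the first row:
det(xI - A) = + (x - 3)·det([[x - 9, 27, -17], [-2, x + 7, -7], [-2, 11, x - 11]]) - (-1)·det([[5, 27, -17], [2, x + 7, -7], [2, 11, x - 11]]) + (5)·det([[5, x - 9, -17], [2, -2, -7], [2, -2, x - 11]]) - (-3)·det([[5, x - 9, 27], [2, -2, x + 7], [2, -2, 11]]).

Evaluating gives χ_A(x) = x^4 - 16x^3 + 96x^2 - 256x + 256 = (x - 4)^4.

χ_A(x) = (x - 4)^4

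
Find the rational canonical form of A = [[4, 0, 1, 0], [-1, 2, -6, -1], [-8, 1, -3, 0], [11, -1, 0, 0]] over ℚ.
R = [[0, 0, 0, -15], [1, 0, 0, 14], [0, 1, 0, -3], [0, 0, 1, 3]]

The invariant factors of A (the non-unit diagonal entries of the Smith normal form of xI - A over ℚ[x]) are (x - 3)(x^3 + 3x - 5), each dividing the next. The characteristic polynomial is their product, (x - 3)(x^3 + 3x - 5).

The rational canonical form is the block-diagonal matrix of companion matrices C(f_i):
R = [[0, 0, 0, -15], [1, 0, 0, 14], [0, 1, 0, -3], [0, 0, 1, 3]].

Note the characteristic polynomial does not split into linear factors over ℚ, so A has no Jordan form over ℚ; the rational canonical form exists over any field.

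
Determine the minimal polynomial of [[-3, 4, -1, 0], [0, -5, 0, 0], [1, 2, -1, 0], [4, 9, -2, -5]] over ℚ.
The characteristic polynomial factors as (x + 2)^2(x + 5)^2. The minimal polynomial is ∏(x - λ)^{k_λ} where k_λ is the size of the largest Jordan block at λ.

For λ = -5: rank(A + 5I) = 3, and the largest Jordan block has size 2 (the smallest k with rank((A + 5I)^k) = rank((A + 5I)^(k+1))).
For λ = -2: rank(A + 2I) = 3, and the largest Jordan block has size 2 (the smallest k with rank((A + 2I)^k) = rank((A + 2I)^(k+1))).

So m_A(x) = (x + 2)^2(x + 5)^2.

m_A(x) = (x + 2)^2(x + 5)^2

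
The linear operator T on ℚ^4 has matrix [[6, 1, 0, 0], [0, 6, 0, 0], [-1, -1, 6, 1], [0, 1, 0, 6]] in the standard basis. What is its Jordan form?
The characteristic polynomial is det(xI - A) = (x - 6)^4, so the eigenvalues are 6 (algebraic multiplicity 4).

For λ = 6: rank(A - 6I) = 2, rank((A - 6I)^2) = 0. The eigenspace has dimension 4 - 2 = 2, so there are 2 Jordan blocks; the rank sequence gives block sizes [2, 2].

Assembling the blocks gives the Jordan form J above.

J = [[6, 1, 0, 0], [0, 6, 0, 0], [0, 0, 6, 1], [0, 0, 0, 6]]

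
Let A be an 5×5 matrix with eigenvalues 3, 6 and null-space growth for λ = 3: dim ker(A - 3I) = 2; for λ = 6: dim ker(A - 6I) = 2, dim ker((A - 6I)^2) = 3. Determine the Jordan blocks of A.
λ = 3: successive nullity increments [2] count blocks of size ≥ k; block sizes are [1, 1].
λ = 6: successive nullity increments [2, 1] count blocks of size ≥ k; block sizes are [2, 1].

Jordan blocks: (3, 1), (3, 1), (6, 2), (6, 1)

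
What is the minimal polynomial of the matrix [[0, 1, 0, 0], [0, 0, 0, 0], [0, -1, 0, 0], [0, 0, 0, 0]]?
The characteristic polynomial factors as x^4. The minimal polynomial is ∏(x - λ)^{k_λ} where k_λ is the size of the largest Jordan block at λ.

For λ = 0: rank(A) = 1, and the largest Jordan block has size 2 (the smallest k with rank(A^k) = rank(A^(k+1))).

So m_A(x) = x^2.

m_A(x) = x^2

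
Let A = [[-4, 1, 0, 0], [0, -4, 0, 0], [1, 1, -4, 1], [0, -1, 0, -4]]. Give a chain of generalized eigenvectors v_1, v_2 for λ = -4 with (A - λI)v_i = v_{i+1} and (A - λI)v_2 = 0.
We seek v_1 ∈ ker((A + 4I)^2) \ ker(A + 4I), then set v_{i+1} = (A + 4I) v_i.

One such chain is v_1 = [[-2, 1, 1, 1]]^T, v_2 = [[1, 0, 0, -1]]^T. Check: (A + 4I) v_2 = [[0, 0, 0, 0]]^T = 0.

v_1 = [[-2, 1, 1, 1]]^T, v_2 = [[1, 0, 0, -1]]^T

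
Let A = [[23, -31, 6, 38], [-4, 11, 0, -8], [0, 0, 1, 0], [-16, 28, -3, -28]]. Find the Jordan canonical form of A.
The characteristic polynomial is det(xI - A) = (x - 4)(x - 1)^3, so the eigenvalues are 1 (algebraic multiplicity 3), 4 (algebraic multiplicity 1).

For λ = 1: rank(A - I) = 2, rank((A - I)^2) = 1. The eigenspace has dimension 4 - 2 = 2, so there are 2 Jordan blocks; the rank sequence gives block sizes [2, 1].

For λ = 4: algebraic multiplicity 1 gives one 1×1 block.

Assembling the blocks gives the Jordan form J above.

J = [[1, 1, 0, 0], [0, 1, 0, 0], [0, 0, 1, 0], [0, 0, 0, 4]]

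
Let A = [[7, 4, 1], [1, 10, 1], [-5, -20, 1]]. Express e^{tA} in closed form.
e^{tA} = [[(t + 1)*e^{6*t}, 4*t*e^{6*t}, t*e^{6*t}], [t*e^{6*t}, (4*t + 1)*e^{6*t}, t*e^{6*t}], [-5*t*e^{6*t}, -20*t*e^{6*t}, (1 - 5*t)*e^{6*t}]]

A has Jordan form J = [[6, 1, 0], [0, 6, 0], [0, 0, 6]] with A = PJP^{-1}, so e^{tA} = P e^{tJ} P^{-1}.

For a Jordan block J_k(λ), e^{tJ_k(λ)} = e^{λt} · (I + tN + t^2 N^2/2! + ... + t^{k-1} N^{k-1}/(k-1)!) where N is the nilpotent superdiagonal part.

Assembling the blocks and conjugating back gives the entries of e^{tA} as shown above.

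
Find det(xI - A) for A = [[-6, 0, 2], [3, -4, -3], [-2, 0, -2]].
χ_A(x) = (x + 4)^3

xI - A = [[x + 6, 0, -2], [-3, x + 4, 3], [2, 0, x + 2]].

Expanding det(xI - A) along the first row:
det(xI - A) = + (x + 6)·det([[x + 4, 3], [0, x + 2]]) - (0)·det([[-3, 3], [2, x + 2]]) + (-2)·det([[-3, x + 4], [2, 0]]).

Evaluating gives χ_A(x) = x^3 + 12x^2 + 48x + 64 = (x + 4)^3.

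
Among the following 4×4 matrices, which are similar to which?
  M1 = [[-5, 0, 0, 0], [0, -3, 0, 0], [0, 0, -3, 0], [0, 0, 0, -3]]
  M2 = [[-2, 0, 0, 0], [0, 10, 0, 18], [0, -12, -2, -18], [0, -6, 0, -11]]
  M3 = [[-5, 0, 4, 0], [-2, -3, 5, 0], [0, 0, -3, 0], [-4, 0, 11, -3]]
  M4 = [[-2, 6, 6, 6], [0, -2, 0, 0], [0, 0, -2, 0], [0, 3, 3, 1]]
Characteristic polynomials: χ_{M1} = (x + 3)^3(x + 5), χ_{M2} = (x - 1)(x + 2)^3, χ_{M3} = (x + 3)^3(x + 5), χ_{M4} = (x - 1)(x + 2)^3.

{M1}: invariant factors x + 3, x + 3, (x + 3)(x + 5).

{M2, M4}: invariant factors x + 2, x + 2, (x - 1)(x + 2).

{M3}: invariant factors x + 3, (x + 3)^2(x + 5).

Matrices are similar if and only if their invariant-factor lists agree; the partition into similarity classes is {M1}, {M2, M4}, {M3}.

3 classes: {M1}, {M2, M4}, {M3}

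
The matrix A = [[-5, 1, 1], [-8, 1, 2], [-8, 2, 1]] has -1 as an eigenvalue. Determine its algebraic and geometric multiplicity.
The characteristic polynomial is (x + 1)^3, so the factor x + 1 appears with exponent 3: the algebraic multiplicity is 3.

rank(A + I) = 1, so the eigenspace has dimension 3 - 1 = 2: the geometric multiplicity is 2.

Since 2 < 3, A is not diagonalizable.

algebraic multiplicity 3, geometric multiplicity 2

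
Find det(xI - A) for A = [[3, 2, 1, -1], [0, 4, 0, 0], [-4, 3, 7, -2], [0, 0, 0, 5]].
χ_A(x) = (x - 5)^3(x - 4)

xI - A = [[x - 3, -2, -1, 1], [0, x - 4, 0, 0], [4, -3, x - 7, 2], [0, 0, 0, x - 5]].

Expanding det(xI - A) along the first row:
det(xI - A) = + (x - 3)·det([[x - 4, 0, 0], [-3, x - 7, 2], [0, 0, x - 5]]) - (-2)·det([[0, 0, 0], [4, x - 7, 2], [0, 0, x - 5]]) + (-1)·det([[0, x - 4, 0], [4, -3, 2], [0, 0, x - 5]]) - (1)·det([[0, x - 4, 0], [4, -3, x - 7], [0, 0, 0]]).

Evaluating gives χ_A(x) = x^4 - 19x^3 + 135x^2 - 425x + 500 = (x - 5)^3(x - 4).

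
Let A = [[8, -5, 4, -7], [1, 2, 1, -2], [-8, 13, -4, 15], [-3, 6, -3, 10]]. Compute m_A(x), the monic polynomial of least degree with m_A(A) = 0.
m_A(x) = (x - 4)^2

The characteristic polynomial factors as (x - 4)^4. The minimal polynomial is ∏(x - λ)^{k_λ} where k_λ is the size of the largest Jordan block at λ.

For λ = 4: rank(A - 4I) = 2, and the largest Jordan block has size 2 (the smallest k with rank((A - 4I)^k) = rank((A - 4I)^(k+1))).

So m_A(x) = (x - 4)^2.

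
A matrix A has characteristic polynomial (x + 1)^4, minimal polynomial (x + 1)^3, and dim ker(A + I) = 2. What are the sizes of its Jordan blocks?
Jordan blocks: (-1, 3), (-1, 1)

λ = -1: algebraic multiplicity 4 (exponent in χ_A), largest block size 3 (exponent in m_A), 2 blocks (geometric multiplicity). These force block sizes [3, 1].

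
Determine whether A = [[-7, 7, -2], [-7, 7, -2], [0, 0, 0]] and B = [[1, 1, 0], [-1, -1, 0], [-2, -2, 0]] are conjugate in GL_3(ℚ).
Yes.

Two matrices over a field are similar if and only if they have the same invariant factors.

Both A and B have characteristic polynomial x^3 and minimal polynomial x^2. Computing further, both have invariant factors x, x^2. Hence A and B are similar.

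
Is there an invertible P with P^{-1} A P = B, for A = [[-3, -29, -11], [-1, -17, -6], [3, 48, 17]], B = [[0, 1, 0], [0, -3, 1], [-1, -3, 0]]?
Yes.

Two matrices over a field are similar if and only if they have the same invariant factors.

Both A and B have characteristic polynomial (x + 1)^3 and minimal polynomial (x + 1)^3. Computing further, both have invariant factors (x + 1)^3. Hence A and B are similar.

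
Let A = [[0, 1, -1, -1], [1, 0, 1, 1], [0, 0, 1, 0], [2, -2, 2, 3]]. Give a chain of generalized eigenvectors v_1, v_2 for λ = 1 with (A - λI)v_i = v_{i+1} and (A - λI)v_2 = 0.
v_1 = [[0, 1, 0, 0]]^T, v_2 = [[1, -1, 0, -2]]^T

We seek v_1 ∈ ker((A - I)^2) \ ker(A - I), then set v_{i+1} = (A - I) v_i.

One such chain is v_1 = [[0, 1, 0, 0]]^T, v_2 = [[1, -1, 0, -2]]^T. Check: (A - I) v_2 = [[0, 0, 0, 0]]^T = 0.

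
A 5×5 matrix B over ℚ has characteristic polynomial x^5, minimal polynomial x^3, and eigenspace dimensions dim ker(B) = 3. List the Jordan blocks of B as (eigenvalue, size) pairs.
λ = 0: algebraic multiplicity 5 (exponent in χ_B), largest block size 3 (exponent in m_B), 3 blocks (geometric multiplicity). These force block sizes [3, 1, 1].

Jordan blocks: (0, 3), (0, 1), (0, 1)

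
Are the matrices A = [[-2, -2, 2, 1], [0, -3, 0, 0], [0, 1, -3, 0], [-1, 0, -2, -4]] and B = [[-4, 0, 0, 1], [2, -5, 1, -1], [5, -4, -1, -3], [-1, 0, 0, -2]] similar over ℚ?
Two matrices over a field are similar if and only if they have the same invariant factors.

Both A and B have characteristic polynomial (x + 3)^4 and minimal polynomial (x + 3)^2. Computing further, both have invariant factors (x + 3)^2, (x + 3)^2. Hence A and B are similar.

Yes.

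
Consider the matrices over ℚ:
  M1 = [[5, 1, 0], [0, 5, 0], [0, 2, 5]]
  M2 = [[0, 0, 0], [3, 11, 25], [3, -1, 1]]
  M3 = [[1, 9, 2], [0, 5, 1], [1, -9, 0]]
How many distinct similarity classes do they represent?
3 classes: {M1}, {M2}, {M3}

Characteristic polynomials: χ_{M1} = (x - 5)^3, χ_{M2} = x(x - 6)^2, χ_{M3} = (x - 2)^3.

{M1}: invariant factors x - 5, (x - 5)^2.

{M2}: invariant factors x(x - 6)^2.

{M3}: invariant factors (x - 2)^3.

Matrices are similar if and only if their invariant-factor lists agree; the partition into similarity classes is {M1}, {M2}, {M3}.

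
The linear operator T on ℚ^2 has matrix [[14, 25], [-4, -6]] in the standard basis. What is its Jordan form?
J = [[4, 1], [0, 4]]

The characteristic polynomial is det(xI - A) = (x - 4)^2, so the eigenvalues are 4 (algebraic multiplicity 2).

For λ = 4: rank(A - 4I) = 1, rank((A - 4I)^2) = 0. The eigenspace has dimension 2 - 1 = 1, so there is 1 Jordan block; the rank sequence gives block sizes [2].

Assembling the blocks gives the Jordan form J above.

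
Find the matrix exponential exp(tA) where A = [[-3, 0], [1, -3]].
e^{tA} = [[e^{-3*t}, 0], [t*e^{-3*t}, e^{-3*t}]]

A has Jordan form J = [[-3, 1], [0, -3]] with A = PJP^{-1}, so e^{tA} = P e^{tJ} P^{-1}.

For a Jordan block J_k(λ), e^{tJ_k(λ)} = e^{λt} · (I + tN + t^2 N^2/2! + ... + t^{k-1} N^{k-1}/(k-1)!) where N is the nilpotent superdiagonal part.

Assembling the blocks and conjugating back gives the entries of e^{tA} as shown above.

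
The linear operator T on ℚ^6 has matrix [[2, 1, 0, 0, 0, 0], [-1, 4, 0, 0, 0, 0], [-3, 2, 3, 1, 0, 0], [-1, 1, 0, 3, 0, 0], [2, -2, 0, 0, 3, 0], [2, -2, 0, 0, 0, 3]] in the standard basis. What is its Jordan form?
The characteristic polynomial is det(xI - A) = (x - 3)^6, so the eigenvalues are 3 (algebraic multiplicity 6).

For λ = 3: rank(A - 3I) = 2, rank((A - 3I)^2) = 0. The eigenspace has dimension 6 - 2 = 4, so there are 4 Jordan blocks; the rank sequence gives block sizes [2, 2, 1, 1].

Assembling the blocks gives the Jordan form J above.

J = [[3, 1, 0, 0, 0, 0], [0, 3, 0, 0, 0, 0], [0, 0, 3, 1, 0, 0], [0, 0, 0, 3, 0, 0], [0, 0, 0, 0, 3, 0], [0, 0, 0, 0, 0, 3]]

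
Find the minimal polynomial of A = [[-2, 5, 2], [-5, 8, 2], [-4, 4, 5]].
The characteristic polynomial factors as (x - 5)(x - 3)^2. The minimal polynomial is ∏(x - λ)^{k_λ} where k_λ is the size of the largest Jordan block at λ.

For λ = 3: rank(A - 3I) = 2, and the largest Jordan block has size 2 (the smallest k with rank((A - 3I)^k) = rank((A - 3I)^(k+1))).
For λ = 5: rank(A - 5I) = 2, and the largest Jordan block has size 1 (the smallest k with rank((A - 5I)^k) = rank((A - 5I)^(k+1))).

So m_A(x) = (x - 5)(x - 3)^2.

m_A(x) = (x - 5)(x - 3)^2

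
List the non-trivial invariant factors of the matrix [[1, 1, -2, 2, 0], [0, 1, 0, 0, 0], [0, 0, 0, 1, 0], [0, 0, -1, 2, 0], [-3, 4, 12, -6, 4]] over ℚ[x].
(x - 1)^2, (x - 4)(x - 1)^2

The Jordan structure of A has elementary divisors (x - 1)^2, (x - 1)^2, (x - 4). Arranging the block sizes at each eigenvalue in decreasing order and taking row products gives the invariant factors.

Invariant factors (smallest first, each dividing the next): (x - 1)^2, (x - 4)(x - 1)^2.

Check: the last factor (x - 4)(x - 1)^2 is the minimal polynomial, and the product (x - 4)(x - 1)^4 is the characteristic polynomial.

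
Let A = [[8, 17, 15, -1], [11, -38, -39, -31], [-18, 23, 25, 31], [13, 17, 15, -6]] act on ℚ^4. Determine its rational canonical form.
The invariant factors of A (the non-unit diagonal entries of the Smith normal form of xI - A over ℚ[x]) are x + 5, (x + 5)(x^2 + x - 4), each dividing the next. The characteristic polynomial is their product, (x + 5)^2(x^2 + x - 4).

The rational canonical form is the block-diagonal matrix of companion matrices C(f_i):
R = [[-5, 0, 0, 0], [0, 0, 0, 20], [0, 1, 0, -1], [0, 0, 1, -6]].

Note the characteristic polynomial does not split into linear factors over ℚ, so A has no Jordan form over ℚ; the rational canonical form exists over any field.

R = [[-5, 0, 0, 0], [0, 0, 0, 20], [0, 1, 0, -1], [0, 0, 1, -6]]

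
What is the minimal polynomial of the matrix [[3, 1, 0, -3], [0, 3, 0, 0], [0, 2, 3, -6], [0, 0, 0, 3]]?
m_A(x) = (x - 3)^2

The characteristic polynomial factors as (x - 3)^4. The minimal polynomial is ∏(x - λ)^{k_λ} where k_λ is the size of the largest Jordan block at λ.

For λ = 3: rank(A - 3I) = 1, and the largest Jordan block has size 2 (the smallest k with rank((A - 3I)^k) = rank((A - 3I)^(k+1))).

So m_A(x) = (x - 3)^2.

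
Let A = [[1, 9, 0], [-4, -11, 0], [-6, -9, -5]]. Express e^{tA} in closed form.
e^{tA} = [[(6*t + 1)*e^{-5*t}, 9*t*e^{-5*t}, 0], [-4*t*e^{-5*t}, (1 - 6*t)*e^{-5*t}, 0], [-6*t*e^{-5*t}, -9*t*e^{-5*t}, e^{-5*t}]]

A has Jordan form J = [[-5, 1, 0], [0, -5, 0], [0, 0, -5]] with A = PJP^{-1}, so e^{tA} = P e^{tJ} P^{-1}.

For a Jordan block J_k(λ), e^{tJ_k(λ)} = e^{λt} · (I + tN + t^2 N^2/2! + ... + t^{k-1} N^{k-1}/(k-1)!) where N is the nilpotent superdiagonal part.

Assembling the blocks and conjugating back gives the entries of e^{tA} as shown above.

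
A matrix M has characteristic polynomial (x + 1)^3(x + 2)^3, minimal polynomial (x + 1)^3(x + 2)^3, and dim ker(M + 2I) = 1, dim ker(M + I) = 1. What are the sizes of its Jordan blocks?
λ = -2: algebraic multiplicity 3 (exponent in χ_M), largest block size 3 (exponent in m_M), 1 block (geometric multiplicity). This forces block sizes [3].
λ = -1: algebraic multiplicity 3 (exponent in χ_M), largest block size 3 (exponent in m_M), 1 block (geometric multiplicity). This forces block sizes [3].

Jordan blocks: (-2, 3), (-1, 3)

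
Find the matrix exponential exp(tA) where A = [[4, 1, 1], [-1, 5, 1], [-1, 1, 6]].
e^{tA} = [[(-t^2/2 - t + 1)*e^{5*t}, t*e^{5*t}, t*(t + 2)*e^{5*t}/2], [-t*e^{5*t}, e^{5*t}, t*e^{5*t}], [t*(-t - 2)*e^{5*t}/2, t*e^{5*t}, (t^2/2 + t + 1)*e^{5*t}]]

A has Jordan form J = [[5, 1, 0], [0, 5, 1], [0, 0, 5]] with A = PJP^{-1}, so e^{tA} = P e^{tJ} P^{-1}.

For a Jordan block J_k(λ), e^{tJ_k(λ)} = e^{λt} · (I + tN + t^2 N^2/2! + ... + t^{k-1} N^{k-1}/(k-1)!) where N is the nilpotent superdiagonal part.

Assembling the blocks and conjugating back gives the entries of e^{tA} as shown above.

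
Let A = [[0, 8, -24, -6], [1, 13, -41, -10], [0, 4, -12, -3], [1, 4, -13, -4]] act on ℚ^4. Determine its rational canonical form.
R = [[0, 0, 0, 0], [1, 0, 0, -1], [0, 1, 0, -3], [0, 0, 1, -3]]

The invariant factors of A (the non-unit diagonal entries of the Smith normal form of xI - A over ℚ[x]) are x(x + 1)^3, each dividing the next. The characteristic polynomial is their product, x(x + 1)^3.

The rational canonical form is the block-diagonal matrix of companion matrices C(f_i):
R = [[0, 0, 0, 0], [1, 0, 0, -1], [0, 1, 0, -3], [0, 0, 1, -3]].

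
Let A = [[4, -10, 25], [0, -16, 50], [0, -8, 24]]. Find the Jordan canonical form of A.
J = [[4, 1, 0], [0, 4, 0], [0, 0, 4]]

The characteristic polynomial is det(xI - A) = (x - 4)^3, so the eigenvalues are 4 (algebraic multiplicity 3).

For λ = 4: rank(A - 4I) = 1, rank((A - 4I)^2) = 0. The eigenspace has dimension 3 - 1 = 2, so there are 2 Jordan blocks; the rank sequence gives block sizes [2, 1].

Assembling the blocks gives the Jordan form J above.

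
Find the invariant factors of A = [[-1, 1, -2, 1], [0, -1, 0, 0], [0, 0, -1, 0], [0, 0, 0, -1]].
The Jordan structure of A has elementary divisors (x + 1)^2, (x + 1), (x + 1). Arranging the block sizes at each eigenvalue in decreasing order and taking row products gives the invariant factors.

Invariant factors (smallest first, each dividing the next): x + 1, x + 1, (x + 1)^2.

Check: the last factor (x + 1)^2 is the minimal polynomial, and the product (x + 1)^4 is the characteristic polynomial.

x + 1, x + 1, (x + 1)^2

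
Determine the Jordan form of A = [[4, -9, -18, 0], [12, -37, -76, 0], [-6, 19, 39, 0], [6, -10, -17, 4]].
J = [[1, 1, 0, 0], [0, 1, 0, 0], [0, 0, 4, 0], [0, 0, 0, 4]]

The characteristic polynomial is det(xI - A) = (x - 4)^2(x - 1)^2, so the eigenvalues are 1 (algebraic multiplicity 2), 4 (algebraic multiplicity 2).

For λ = 1: rank(A - I) = 3, rank((A - I)^2) = 2. The eigenspace has dimension 4 - 3 = 1, so there is 1 Jordan block; the rank sequence gives block sizes [2].

For λ = 4: rank(A - 4I) = 2. The eigenspace has dimension 4 - 2 = 2, so there are 2 Jordan blocks; the rank sequence gives block sizes [1, 1].

Assembling the blocks gives the Jordan form J above.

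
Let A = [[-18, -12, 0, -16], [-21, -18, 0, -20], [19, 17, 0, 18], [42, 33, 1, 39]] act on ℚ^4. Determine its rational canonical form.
The invariant factors of A (the non-unit diagonal entries of the Smith normal form of xI - A over ℚ[x]) are (x - 6)(x - 1)(x + 2)^2, each dividing the next. The characteristic polynomial is their product, (x - 6)(x - 1)(x + 2)^2.

The rational canonical form is the block-diagonal matrix of companion matrices C(f_i):
R = [[0, 0, 0, -24], [1, 0, 0, 4], [0, 1, 0, 18], [0, 0, 1, 3]].

R = [[0, 0, 0, -24], [1, 0, 0, 4], [0, 1, 0, 18], [0, 0, 1, 3]]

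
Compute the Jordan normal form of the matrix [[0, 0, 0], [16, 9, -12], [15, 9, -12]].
The characteristic polynomial is det(xI - A) = x^2(x + 3), so the eigenvalues are -3 (algebraic multiplicity 1), 0 (algebraic multiplicity 2).

For λ = -3: algebraic multiplicity 1 gives one 1×1 block.

For λ = 0: rank(A) = 2, rank(A^2) = 1. The eigenspace has dimension 3 - 2 = 1, so there is 1 Jordan block; the rank sequence gives block sizes [2].

Assembling the blocks gives the Jordan form J above.

J = [[-3, 0, 0], [0, 0, 1], [0, 0, 0]]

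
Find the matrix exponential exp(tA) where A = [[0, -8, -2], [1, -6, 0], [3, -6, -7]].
e^{tA} = [[((6*t - 1)*e^{t} + 2)*e^{-5*t}, 4*((1 - 3*t)*e^{t} - 1)*e^{-5*t}, 2*((1 - 2*t)*e^{t} - 1)*e^{-5*t}], [((3*t - 2)*e^{t} + 2)*e^{-5*t}, ((5 - 6*t)*e^{t} - 4)*e^{-5*t}, 2*((1 - t)*e^{t} - 1)*e^{-5*t}], [(3*e^{t} - 3)*e^{-5*t}, 6*(1 - e^{t})*e^{-5*t}, (3 - 2*e^{t})*e^{-5*t}]]

A has Jordan form J = [[-5, 0, 0], [0, -4, 1], [0, 0, -4]] with A = PJP^{-1}, so e^{tA} = P e^{tJ} P^{-1}.

For a Jordan block J_k(λ), e^{tJ_k(λ)} = e^{λt} · (I + tN + t^2 N^2/2! + ... + t^{k-1} N^{k-1}/(k-1)!) where N is the nilpotent superdiagonal part.

Assembling the blocks and conjugating back gives the entries of e^{tA} as shown above.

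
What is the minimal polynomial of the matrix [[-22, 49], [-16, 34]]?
The characteristic polynomial factors as (x - 6)^2. The minimal polynomial is ∏(x - λ)^{k_λ} where k_λ is the size of the largest Jordan block at λ.

For λ = 6: rank(A - 6I) = 1, and the largest Jordan block has size 2 (the smallest k with rank((A - 6I)^k) = rank((A - 6I)^(k+1))).

So m_A(x) = (x - 6)^2.

m_A(x) = (x - 6)^2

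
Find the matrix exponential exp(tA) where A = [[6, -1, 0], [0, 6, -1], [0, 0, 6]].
e^{tA} = [[e^{6*t}, -t*e^{6*t}, t^2*e^{6*t}/2], [0, e^{6*t}, -t*e^{6*t}], [0, 0, e^{6*t}]]

A has Jordan form J = [[6, 1, 0], [0, 6, 1], [0, 0, 6]] with A = PJP^{-1}, so e^{tA} = P e^{tJ} P^{-1}.

For a Jordan block J_k(λ), e^{tJ_k(λ)} = e^{λt} · (I + tN + t^2 N^2/2! + ... + t^{k-1} N^{k-1}/(k-1)!) where N is the nilpotent superdiagonal part.

Assembling the blocks and conjugating back gives the entries of e^{tA} as shown above.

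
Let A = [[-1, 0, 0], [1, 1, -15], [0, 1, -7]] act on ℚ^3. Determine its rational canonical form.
The invariant factors of A (the non-unit diagonal entries of the Smith normal form of xI - A over ℚ[x]) are (x + 1)(x + 2)(x + 4), each dividing the next. The characteristic polynomial is their product, (x + 1)(x + 2)(x + 4).

The rational canonical form is the block-diagonal matrix of companion matrices C(f_i):
R = [[0, 0, -8], [1, 0, -14], [0, 1, -7]].

R = [[0, 0, -8], [1, 0, -14], [0, 1, -7]]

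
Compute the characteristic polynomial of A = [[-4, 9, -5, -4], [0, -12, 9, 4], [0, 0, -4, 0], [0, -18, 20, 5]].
χ_A(x) = (x + 3)(x + 4)^3

xI - A = [[x + 4, -9, 5, 4], [0, x + 12, -9, -4], [0, 0, x + 4, 0], [0, 18, -20, x - 5]].

Expanding det(xI - A) along the first row:
det(xI - A) = + (x + 4)·det([[x + 12, -9, -4], [0, x + 4, 0], [18, -20, x - 5]]) - (-9)·det([[0, -9, -4], [0, x + 4, 0], [0, -20, x - 5]]) + (5)·det([[0, x + 12, -4], [0, 0, 0], [0, 18, x - 5]]) - (4)·det([[0, x + 12, -9], [0, 0, x + 4], [0, 18, -20]]).

Evaluating gives χ_A(x) = x^4 + 15x^3 + 84x^2 + 208x + 192 = (x + 3)(x + 4)^3.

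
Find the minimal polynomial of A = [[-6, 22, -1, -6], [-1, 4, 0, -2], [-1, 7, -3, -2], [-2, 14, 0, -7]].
m_A(x) = (x + 3)^3

The characteristic polynomial factors as (x + 3)^4. The minimal polynomial is ∏(x - λ)^{k_λ} where k_λ is the size of the largest Jordan block at λ.

For λ = -3: rank(A + 3I) = 2, and the largest Jordan block has size 3 (the smallest k with rank((A + 3I)^k) = rank((A + 3I)^(k+1))).

So m_A(x) = (x + 3)^3.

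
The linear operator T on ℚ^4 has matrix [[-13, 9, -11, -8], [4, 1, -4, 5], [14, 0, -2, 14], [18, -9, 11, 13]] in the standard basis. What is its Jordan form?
J = [[-2, 1, 0, 0], [0, -2, 1, 0], [0, 0, -2, 0], [0, 0, 0, 5]]

The characteristic polynomial is det(xI - A) = (x - 5)(x + 2)^3, so the eigenvalues are -2 (algebraic multiplicity 3), 5 (algebraic multiplicity 1).

For λ = -2: rank(A + 2I) = 3, rank((A + 2I)^2) = 2, rank((A + 2I)^3) = 1. The eigenspace has dimension 4 - 3 = 1, so there is 1 Jordan block; the rank sequence gives block sizes [3].

For λ = 5: algebraic multiplicity 1 gives one 1×1 block.

Assembling the blocks gives the Jordan form J above.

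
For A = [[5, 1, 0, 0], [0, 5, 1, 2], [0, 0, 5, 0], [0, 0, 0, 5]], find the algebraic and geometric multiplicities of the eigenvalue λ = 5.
The characteristic polynomial is (x - 5)^4, so the factor x - 5 appears with exponent 4: the algebraic multiplicity is 4.

rank(A - 5I) = 2, so the eigenspace has dimension 4 - 2 = 2: the geometric multiplicity is 2.

Since 2 < 4, A is not diagonalizable.

algebraic multiplicity 4, geometric multiplicity 2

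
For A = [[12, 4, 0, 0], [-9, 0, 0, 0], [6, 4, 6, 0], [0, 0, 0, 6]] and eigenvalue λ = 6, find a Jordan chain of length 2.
v_1 = [[7, -10, 7, 0]]^T, v_2 = [[2, -3, 2, 0]]^T

We seek v_1 ∈ ker((A - 6I)^2) \ ker(A - 6I), then set v_{i+1} = (A - 6I) v_i.

One such chain is v_1 = [[7, -10, 7, 0]]^T, v_2 = [[2, -3, 2, 0]]^T. Check: (A - 6I) v_2 = [[0, 0, 0, 0]]^T = 0.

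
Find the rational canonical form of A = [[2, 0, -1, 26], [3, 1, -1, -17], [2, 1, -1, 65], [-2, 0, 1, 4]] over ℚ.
R = [[0, 0, 0, 30], [1, 0, 0, -23], [0, 1, 0, 3], [0, 0, 1, 6]]

The invariant factors of A (the non-unit diagonal entries of the Smith normal form of xI - A over ℚ[x]) are (x - 6)(x^3 - 3x + 5), each dividing the next. The characteristic polynomial is their product, (x - 6)(x^3 - 3x + 5).

The rational canonical form is the block-diagonal matrix of companion matrices C(f_i):
R = [[0, 0, 0, 30], [1, 0, 0, -23], [0, 1, 0, 3], [0, 0, 1, 6]].

Note the characteristic polynomial does not split into linear factors over ℚ, so A has no Jordan form over ℚ; the rational canonical form exists over any field.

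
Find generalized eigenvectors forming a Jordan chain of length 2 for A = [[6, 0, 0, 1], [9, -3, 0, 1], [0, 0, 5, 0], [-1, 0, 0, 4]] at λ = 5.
v_1 = [[0, 0, 0, 1]]^T, v_2 = [[1, 1, 0, -1]]^T

We seek v_1 ∈ ker((A - 5I)^2) \ ker(A - 5I), then set v_{i+1} = (A - 5I) v_i.

One such chain is v_1 = [[0, 0, 0, 1]]^T, v_2 = [[1, 1, 0, -1]]^T. Check: (A - 5I) v_2 = [[0, 0, 0, 0]]^T = 0.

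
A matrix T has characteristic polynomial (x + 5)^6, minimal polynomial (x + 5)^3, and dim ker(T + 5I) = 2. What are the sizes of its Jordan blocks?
Jordan blocks: (-5, 3), (-5, 3)

λ = -5: algebraic multiplicity 6 (exponent in χ_T), largest block size 3 (exponent in m_T), 2 blocks (geometric multiplicity). These force block sizes [3, 3].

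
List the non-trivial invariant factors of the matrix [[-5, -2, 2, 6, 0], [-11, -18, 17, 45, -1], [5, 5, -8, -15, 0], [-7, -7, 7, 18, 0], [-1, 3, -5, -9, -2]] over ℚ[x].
The Jordan structure of A has elementary divisors (x + 3)^3, (x + 3), (x + 3). Arranging the block sizes at each eigenvalue in decreasing order and taking row products gives the invariant factors.

Invariant factors (smallest first, each dividing the next): x + 3, x + 3, (x + 3)^3.

Check: the last factor (x + 3)^3 is the minimal polynomial, and the product (x + 3)^5 is the characteristic polynomial.

x + 3, x + 3, (x + 3)^3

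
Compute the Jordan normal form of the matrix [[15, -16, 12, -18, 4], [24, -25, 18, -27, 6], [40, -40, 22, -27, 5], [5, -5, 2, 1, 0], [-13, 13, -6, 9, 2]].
J = [[-1, 0, 0, 0, 0], [0, 4, 1, 0, 0], [0, 0, 4, 0, 0], [0, 0, 0, 4, 1], [0, 0, 0, 0, 4]]

The characteristic polynomial is det(xI - A) = (x - 4)^4(x + 1), so the eigenvalues are -1 (algebraic multiplicity 1), 4 (algebraic multiplicity 4).

For λ = -1: algebraic multiplicity 1 gives one 1×1 block.

For λ = 4: rank(A - 4I) = 3, rank((A - 4I)^2) = 1. The eigenspace has dimension 5 - 3 = 2, so there are 2 Jordan blocks; the rank sequence gives block sizes [2, 2].

Assembling the blocks gives the Jordan form J above.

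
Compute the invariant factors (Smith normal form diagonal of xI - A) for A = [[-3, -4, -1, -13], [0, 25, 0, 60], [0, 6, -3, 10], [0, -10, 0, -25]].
(x - 5)(x + 3)^2(x + 5)

The Jordan structure of A has elementary divisors (x + 5), (x + 3)^2, (x - 5). Arranging the block sizes at each eigenvalue in decreasing order and taking row products gives the invariant factors.

Invariant factors (smallest first, each dividing the next): (x - 5)(x + 3)^2(x + 5).

Check: the last factor (x - 5)(x + 3)^2(x + 5) is the minimal polynomial, and the product (x - 5)(x + 3)^2(x + 5) is the characteristic polynomial.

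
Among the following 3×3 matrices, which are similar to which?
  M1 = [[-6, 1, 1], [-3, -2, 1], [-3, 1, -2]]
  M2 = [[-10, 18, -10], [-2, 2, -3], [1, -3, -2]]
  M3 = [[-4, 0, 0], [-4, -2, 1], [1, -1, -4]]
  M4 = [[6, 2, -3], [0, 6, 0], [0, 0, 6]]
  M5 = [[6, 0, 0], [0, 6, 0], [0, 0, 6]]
4 classes: {M1}, {M2, M3}, {M4}, {M5}

Characteristic polynomials: χ_{M1} = (x + 3)^2(x + 4), χ_{M2} = (x + 3)^2(x + 4), χ_{M3} = (x + 3)^2(x + 4), χ_{M4} = (x - 6)^3, χ_{M5} = (x - 6)^3.

{M1}: invariant factors x + 3, (x + 3)(x + 4).

{M2, M3}: invariant factors (x + 3)^2(x + 4).

{M4}: invariant factors x - 6, (x - 6)^2.

{M5}: invariant factors x - 6, x - 6, x - 6.

Matrices are similar if and only if their invariant-factor lists agree; the partition into similarity classes is {M1}, {M2, M3}, {M4}, {M5}.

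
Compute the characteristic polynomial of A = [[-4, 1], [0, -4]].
χ_A(x) = (x + 4)^2

xI - A = [[x + 4, -1], [0, x + 4]].

Expanding det(xI - A) along the first row:
det(xI - A) = + (x + 4)·det([[x + 4]]) - (-1)·det([[0]]).

Evaluating gives χ_A(x) = x^2 + 8x + 16 = (x + 4)^2.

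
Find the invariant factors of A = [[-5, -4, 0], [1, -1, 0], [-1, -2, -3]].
x + 3, (x + 3)^2

The Jordan structure of A has elementary divisors (x + 3)^2, (x + 3). Arranging the block sizes at each eigenvalue in decreasing order and taking row products gives the invariant factors.

Invariant factors (smallest first, each dividing the next): x + 3, (x + 3)^2.

Check: the last factor (x + 3)^2 is the minimal polynomial, and the product (x + 3)^3 is the characteristic polynomial.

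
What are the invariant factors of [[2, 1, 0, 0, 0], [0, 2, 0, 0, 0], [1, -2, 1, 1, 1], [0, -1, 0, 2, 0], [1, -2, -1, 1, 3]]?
x - 2, (x - 2)^2, (x - 2)^2

The Jordan structure of A has elementary divisors (x - 2)^2, (x - 2)^2, (x - 2). Arranging the block sizes at each eigenvalue in decreasing order and taking row products gives the invariant factors.

Invariant factors (smallest first, each dividing the next): x - 2, (x - 2)^2, (x - 2)^2.

Check: the last factor (x - 2)^2 is the minimal polynomial, and the product (x - 2)^5 is the characteristic polynomial.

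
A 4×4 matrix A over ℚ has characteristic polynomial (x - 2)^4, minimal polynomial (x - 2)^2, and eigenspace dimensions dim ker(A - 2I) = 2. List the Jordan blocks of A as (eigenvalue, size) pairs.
λ = 2: algebraic multiplicity 4 (exponent in χ_A), largest block size 2 (exponent in m_A), 2 blocks (geometric multiplicity). These force block sizes [2, 2].

Jordan blocks: (2, 2), (2, 2)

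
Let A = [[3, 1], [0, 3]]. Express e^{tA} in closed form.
e^{tA} = [[e^{3*t}, t*e^{3*t}], [0, e^{3*t}]]

A has Jordan form J = [[3, 1], [0, 3]] with A = PJP^{-1}, so e^{tA} = P e^{tJ} P^{-1}.

For a Jordan block J_k(λ), e^{tJ_k(λ)} = e^{λt} · (I + tN + t^2 N^2/2! + ... + t^{k-1} N^{k-1}/(k-1)!) where N is the nilpotent superdiagonal part.

Assembling the blocks and conjugating back gives the entries of e^{tA} as shown above.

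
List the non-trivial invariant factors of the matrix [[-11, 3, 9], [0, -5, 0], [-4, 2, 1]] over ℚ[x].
The Jordan structure of A has elementary divisors (x + 5)^2, (x + 5). Arranging the block sizes at each eigenvalue in decreasing order and taking row products gives the invariant factors.

Invariant factors (smallest first, each dividing the next): x + 5, (x + 5)^2.

Check: the last factor (x + 5)^2 is the minimal polynomial, and the product (x + 5)^3 is the characteristic polynomial.

x + 5, (x + 5)^2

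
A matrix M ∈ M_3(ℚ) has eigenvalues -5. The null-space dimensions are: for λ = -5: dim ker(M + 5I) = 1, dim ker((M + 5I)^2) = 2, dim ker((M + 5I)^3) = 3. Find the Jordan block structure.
λ = -5: successive nullity increments [1, 1, 1] count blocks of size ≥ k; block sizes are [3].

Jordan blocks: (-5, 3)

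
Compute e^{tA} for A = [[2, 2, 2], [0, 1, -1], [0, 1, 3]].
A has Jordan form J = [[2, 1, 0], [0, 2, 0], [0, 0, 2]] with A = PJP^{-1}, so e^{tA} = P e^{tJ} P^{-1}.

For a Jordan block J_k(λ), e^{tJ_k(λ)} = e^{λt} · (I + tN + t^2 N^2/2! + ... + t^{k-1} N^{k-1}/(k-1)!) where N is the nilpotent superdiagonal part.

Assembling the blocks and conjugating back gives the entries of e^{tA} as shown above.

e^{tA} = [[e^{2*t}, 2*t*e^{2*t}, 2*t*e^{2*t}], [0, (1 - t)*e^{2*t}, -t*e^{2*t}], [0, t*e^{2*t}, (t + 1)*e^{2*t}]]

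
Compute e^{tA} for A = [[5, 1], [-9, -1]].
A has Jordan form J = [[2, 1], [0, 2]] with A = PJP^{-1}, so e^{tA} = P e^{tJ} P^{-1}.

For a Jordan block J_k(λ), e^{tJ_k(λ)} = e^{λt} · (I + tN + t^2 N^2/2! + ... + t^{k-1} N^{k-1}/(k-1)!) where N is the nilpotent superdiagonal part.

Assembling the blocks and conjugating back gives the entries of e^{tA} as shown above.

e^{tA} = [[(3*t + 1)*e^{2*t}, t*e^{2*t}], [-9*t*e^{2*t}, (1 - 3*t)*e^{2*t}]]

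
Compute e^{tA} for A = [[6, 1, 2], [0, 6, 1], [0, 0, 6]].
A has Jordan form J = [[6, 1, 0], [0, 6, 1], [0, 0, 6]] with A = PJP^{-1}, so e^{tA} = P e^{tJ} P^{-1}.

For a Jordan block J_k(λ), e^{tJ_k(λ)} = e^{λt} · (I + tN + t^2 N^2/2! + ... + t^{k-1} N^{k-1}/(k-1)!) where N is the nilpotent superdiagonal part.

Assembling the blocks and conjugating back gives the entries of e^{tA} as shown above.

e^{tA} = [[e^{6*t}, t*e^{6*t}, t*(t + 4)*e^{6*t}/2], [0, e^{6*t}, t*e^{6*t}], [0, 0, e^{6*t}]]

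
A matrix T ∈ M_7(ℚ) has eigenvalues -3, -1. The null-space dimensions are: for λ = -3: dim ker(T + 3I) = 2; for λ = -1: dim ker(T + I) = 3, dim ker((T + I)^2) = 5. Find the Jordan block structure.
λ = -3: successive nullity increments [2] count blocks of size ≥ k; block sizes are [1, 1].
λ = -1: successive nullity increments [3, 2] count blocks of size ≥ k; block sizes are [2, 2, 1].

Jordan blocks: (-3, 1), (-3, 1), (-1, 2), (-1, 2), (-1, 1)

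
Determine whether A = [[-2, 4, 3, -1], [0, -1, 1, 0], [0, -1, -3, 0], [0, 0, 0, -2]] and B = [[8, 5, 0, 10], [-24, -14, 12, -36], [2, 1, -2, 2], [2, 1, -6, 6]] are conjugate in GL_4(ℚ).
trace(A) = -8 but trace(B) = -2. The trace is a similarity invariant, so A and B are not similar.

No.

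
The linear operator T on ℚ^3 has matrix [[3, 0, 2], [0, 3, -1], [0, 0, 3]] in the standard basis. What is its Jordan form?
J = [[3, 1, 0], [0, 3, 0], [0, 0, 3]]

The characteristic polynomial is det(xI - A) = (x - 3)^3, so the eigenvalues are 3 (algebraic multiplicity 3).

For λ = 3: rank(A - 3I) = 1, rank((A - 3I)^2) = 0. The eigenspace has dimension 3 - 1 = 2, so there are 2 Jordan blocks; the rank sequence gives block sizes [2, 1].

Assembling the blocks gives the Jordan form J above.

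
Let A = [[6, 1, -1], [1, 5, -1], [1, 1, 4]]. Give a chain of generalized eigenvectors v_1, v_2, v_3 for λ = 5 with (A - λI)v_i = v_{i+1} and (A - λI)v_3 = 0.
We seek v_1 ∈ ker((A - 5I)^3) \ ker((A - 5I)^2), then set v_{i+1} = (A - 5I) v_i.

One such chain is v_1 = [[0, -1, -1]]^T, v_2 = [[0, 1, 0]]^T, v_3 = [[1, 0, 1]]^T. Check: (A - 5I) v_3 = [[0, 0, 0]]^T = 0.

v_1 = [[0, -1, -1]]^T, v_2 = [[0, 1, 0]]^T, v_3 = [[1, 0, 1]]^T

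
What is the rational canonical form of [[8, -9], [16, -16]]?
The invariant factors of A (the non-unit diagonal entries of the Smith normal form of xI - A over ℚ[x]) are (x + 4)^2, each dividing the next. The characteristic polynomial is their product, (x + 4)^2.

The rational canonical form is the block-diagonal matrix of companion matrices C(f_i):
R = [[0, -16], [1, -8]].

R = [[0, -16], [1, -8]]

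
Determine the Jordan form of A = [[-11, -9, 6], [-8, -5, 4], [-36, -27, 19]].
The characteristic polynomial is det(xI - A) = (x - 1)^3, so the eigenvalues are 1 (algebraic multiplicity 3).

For λ = 1: rank(A - I) = 1, rank((A - I)^2) = 0. The eigenspace has dimension 3 - 1 = 2, so there are 2 Jordan blocks; the rank sequence gives block sizes [2, 1].

Assembling the blocks gives the Jordan form J above.

J = [[1, 1, 0], [0, 1, 0], [0, 0, 1]]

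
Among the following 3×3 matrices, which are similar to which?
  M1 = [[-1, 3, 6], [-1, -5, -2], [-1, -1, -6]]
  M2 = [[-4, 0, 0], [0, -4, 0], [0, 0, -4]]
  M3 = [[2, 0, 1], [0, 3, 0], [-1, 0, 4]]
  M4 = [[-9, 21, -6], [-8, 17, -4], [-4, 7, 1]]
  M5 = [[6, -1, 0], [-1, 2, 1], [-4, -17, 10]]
4 classes: {M1}, {M2}, {M3, M4}, {M5}

Characteristic polynomials: χ_{M1} = (x + 4)^3, χ_{M2} = (x + 4)^3, χ_{M3} = (x - 3)^3, χ_{M4} = (x - 3)^3, χ_{M5} = (x - 6)^3.

{M1}: invariant factors x + 4, (x + 4)^2.

{M2}: invariant factors x + 4, x + 4, x + 4.

{M3, M4}: invariant factors x - 3, (x - 3)^2.

{M5}: invariant factors (x - 6)^3.

Matrices are similar if and only if their invariant-factor lists agree; the partition into similarity classes is {M1}, {M2}, {M3, M4}, {M5}.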